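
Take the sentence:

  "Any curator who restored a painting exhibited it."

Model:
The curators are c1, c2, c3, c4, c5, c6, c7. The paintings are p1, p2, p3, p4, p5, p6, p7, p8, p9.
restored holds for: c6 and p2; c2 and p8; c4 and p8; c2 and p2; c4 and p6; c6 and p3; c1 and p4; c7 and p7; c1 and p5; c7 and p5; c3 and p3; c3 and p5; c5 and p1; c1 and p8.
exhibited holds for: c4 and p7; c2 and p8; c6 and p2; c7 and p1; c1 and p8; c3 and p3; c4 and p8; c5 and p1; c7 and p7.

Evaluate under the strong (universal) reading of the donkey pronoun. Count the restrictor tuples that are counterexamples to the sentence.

7

"it" takes "a painting" as antecedent — a donkey pronoun bound across the clause boundary.
Strong reading: for every (c,p) with restored(c,p), exhibited(c,p).
Restrictor pairs: (c1,p4) ✗  (c1,p5) ✗  (c1,p8) ✓  (c2,p2) ✗  (c2,p8) ✓  (c3,p3) ✓  (c3,p5) ✗  (c4,p6) ✗  (c4,p8) ✓  (c5,p1) ✓  (c6,p2) ✓  (c6,p3) ✗  (c7,p5) ✗  (c7,p7) ✓
Counterexamples (restrictor pairs failing the scope): 7.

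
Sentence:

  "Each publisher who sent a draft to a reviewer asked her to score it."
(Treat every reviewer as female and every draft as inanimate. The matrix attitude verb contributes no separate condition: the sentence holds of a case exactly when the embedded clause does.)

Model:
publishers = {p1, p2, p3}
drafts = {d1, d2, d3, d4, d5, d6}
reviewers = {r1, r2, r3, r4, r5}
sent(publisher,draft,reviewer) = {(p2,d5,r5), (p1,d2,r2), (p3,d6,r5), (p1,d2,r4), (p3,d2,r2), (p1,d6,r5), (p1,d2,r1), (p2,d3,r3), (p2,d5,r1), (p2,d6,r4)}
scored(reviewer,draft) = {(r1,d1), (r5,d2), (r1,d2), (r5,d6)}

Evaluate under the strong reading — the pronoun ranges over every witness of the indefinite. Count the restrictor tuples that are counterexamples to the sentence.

7

"her" takes "a reviewer" as antecedent and "it" takes "a draft"; both are donkey pronouns co-varying with the restrictor.
Strong reading: for every (p,d,r) with sent(p,d,r), scored(r,d).
Restrictor triples: (p1,d2,r1)→scored(r1,d2) ✓  (p1,d2,r2)→scored(r2,d2) ✗  (p1,d2,r4)→scored(r4,d2) ✗  (p1,d6,r5)→scored(r5,d6) ✓  (p2,d3,r3)→scored(r3,d3) ✗  (p2,d5,r1)→scored(r1,d5) ✗  (p2,d5,r5)→scored(r5,d5) ✗  (p2,d6,r4)→scored(r4,d6) ✗  (p3,d2,r2)→scored(r2,d2) ✗  (p3,d6,r5)→scored(r5,d6) ✓
Counterexamples (restrictor triples failing the scope): 7.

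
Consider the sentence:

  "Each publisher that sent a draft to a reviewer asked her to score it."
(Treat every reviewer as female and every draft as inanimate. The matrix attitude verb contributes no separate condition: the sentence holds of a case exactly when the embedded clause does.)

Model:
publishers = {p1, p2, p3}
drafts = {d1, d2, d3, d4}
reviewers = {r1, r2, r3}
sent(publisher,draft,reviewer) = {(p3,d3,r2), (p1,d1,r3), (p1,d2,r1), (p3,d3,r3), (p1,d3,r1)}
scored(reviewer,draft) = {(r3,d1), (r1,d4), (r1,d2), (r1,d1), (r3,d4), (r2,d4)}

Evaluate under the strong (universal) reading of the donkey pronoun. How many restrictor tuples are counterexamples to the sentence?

"her" takes "a reviewer" as antecedent and "it" takes "a draft"; both are donkey pronouns co-varying with the restrictor.
Strong reading: for every (p,d,r) with sent(p,d,r), scored(r,d).
Restrictor triples: (p1,d1,r3)→scored(r3,d1) ✓  (p1,d2,r1)→scored(r1,d2) ✓  (p1,d3,r1)→scored(r1,d3) ✗  (p3,d3,r2)→scored(r2,d3) ✗  (p3,d3,r3)→scored(r3,d3) ✗
Counterexamples (restrictor triples failing the scope): 3.

3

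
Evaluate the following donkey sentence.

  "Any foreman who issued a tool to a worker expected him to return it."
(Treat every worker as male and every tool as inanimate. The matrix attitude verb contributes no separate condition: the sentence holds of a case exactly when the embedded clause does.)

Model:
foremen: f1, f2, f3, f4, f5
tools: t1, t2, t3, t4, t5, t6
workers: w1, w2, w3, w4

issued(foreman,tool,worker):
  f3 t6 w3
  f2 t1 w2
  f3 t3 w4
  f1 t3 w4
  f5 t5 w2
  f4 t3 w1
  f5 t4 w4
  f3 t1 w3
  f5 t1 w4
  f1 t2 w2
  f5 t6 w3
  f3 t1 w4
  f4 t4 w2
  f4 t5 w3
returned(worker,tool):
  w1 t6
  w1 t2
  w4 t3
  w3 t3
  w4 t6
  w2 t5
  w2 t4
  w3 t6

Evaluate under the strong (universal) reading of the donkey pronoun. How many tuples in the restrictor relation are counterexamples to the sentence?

8

"him" takes "a worker" as antecedent and "it" takes "a tool"; both are donkey pronouns co-varying with the restrictor.
Strong reading: for every (f,t,w) with issued(f,t,w), returned(w,t).
Restrictor triples: (f1,t2,w2)→returned(w2,t2) ✗  (f1,t3,w4)→returned(w4,t3) ✓  (f2,t1,w2)→returned(w2,t1) ✗  (f3,t1,w3)→returned(w3,t1) ✗  (f3,t1,w4)→returned(w4,t1) ✗  (f3,t3,w4)→returned(w4,t3) ✓  (f3,t6,w3)→returned(w3,t6) ✓  (f4,t3,w1)→returned(w1,t3) ✗  (f4,t4,w2)→returned(w2,t4) ✓  (f4,t5,w3)→returned(w3,t5) ✗  (f5,t1,w4)→returned(w4,t1) ✗  (f5,t4,w4)→returned(w4,t4) ✗  (f5,t5,w2)→returned(w2,t5) ✓  (f5,t6,w3)→returned(w3,t6) ✓
Counterexamples (restrictor triples failing the scope): 8.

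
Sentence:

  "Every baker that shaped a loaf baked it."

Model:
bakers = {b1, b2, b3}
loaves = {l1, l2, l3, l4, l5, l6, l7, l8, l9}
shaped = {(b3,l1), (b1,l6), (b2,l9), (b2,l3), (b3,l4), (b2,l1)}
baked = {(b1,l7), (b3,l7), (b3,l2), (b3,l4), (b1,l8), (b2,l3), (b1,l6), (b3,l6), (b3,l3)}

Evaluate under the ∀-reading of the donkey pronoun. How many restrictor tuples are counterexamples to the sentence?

"it" takes "a loaf" as antecedent — a donkey pronoun bound across the clause boundary.
Strong reading: for every (b,l) with shaped(b,l), baked(b,l).
Restrictor pairs: (b1,l6) ✓  (b2,l1) ✗  (b2,l3) ✓  (b2,l9) ✗  (b3,l1) ✗  (b3,l4) ✓
Counterexamples (restrictor pairs failing the scope): 3.

3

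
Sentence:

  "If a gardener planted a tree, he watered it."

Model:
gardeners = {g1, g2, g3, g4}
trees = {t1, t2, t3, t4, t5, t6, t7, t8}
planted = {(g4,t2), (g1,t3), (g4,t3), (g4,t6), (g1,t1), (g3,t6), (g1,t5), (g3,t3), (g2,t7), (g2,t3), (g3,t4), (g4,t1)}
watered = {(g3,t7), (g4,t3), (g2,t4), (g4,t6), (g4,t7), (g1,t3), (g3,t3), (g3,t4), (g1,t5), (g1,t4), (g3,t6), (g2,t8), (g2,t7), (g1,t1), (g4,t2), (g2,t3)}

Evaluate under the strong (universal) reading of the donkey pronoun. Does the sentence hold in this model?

False

"it" takes "a tree" as antecedent — a donkey pronoun bound across the clause boundary.
Strong reading: for every (g,t) with planted(g,t), watered(g,t).
Restrictor pairs: (g1,t1) ✓  (g1,t3) ✓  (g1,t5) ✓  (g2,t3) ✓  (g2,t7) ✓  (g3,t3) ✓  (g3,t4) ✓  (g3,t6) ✓  (g4,t1) ✗  (g4,t2) ✓  (g4,t3) ✓  (g4,t6) ✓
Counterexample: (g4,t1) is in planted but fails the scope.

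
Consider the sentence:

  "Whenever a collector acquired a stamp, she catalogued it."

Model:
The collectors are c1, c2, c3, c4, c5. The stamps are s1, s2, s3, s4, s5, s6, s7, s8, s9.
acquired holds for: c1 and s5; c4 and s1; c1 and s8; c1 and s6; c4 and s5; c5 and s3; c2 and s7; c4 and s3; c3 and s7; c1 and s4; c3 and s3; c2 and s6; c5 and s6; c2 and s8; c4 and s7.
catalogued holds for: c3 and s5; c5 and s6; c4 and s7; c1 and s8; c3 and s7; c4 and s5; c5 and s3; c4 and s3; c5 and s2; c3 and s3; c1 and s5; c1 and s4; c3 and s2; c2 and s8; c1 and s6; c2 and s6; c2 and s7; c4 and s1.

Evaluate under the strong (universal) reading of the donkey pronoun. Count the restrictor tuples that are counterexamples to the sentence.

"it" takes "a stamp" as antecedent — a donkey pronoun bound across the clause boundary.
Strong reading: for every (c,s) with acquired(c,s), catalogued(c,s).
Restrictor pairs: (c1,s4) ✓  (c1,s5) ✓  (c1,s6) ✓  (c1,s8) ✓  (c2,s6) ✓  (c2,s7) ✓  (c2,s8) ✓  (c3,s3) ✓  (c3,s7) ✓  (c4,s1) ✓  (c4,s3) ✓  (c4,s5) ✓  (c4,s7) ✓  (c5,s3) ✓  (c5,s6) ✓
Counterexamples (restrictor pairs failing the scope): 0.

0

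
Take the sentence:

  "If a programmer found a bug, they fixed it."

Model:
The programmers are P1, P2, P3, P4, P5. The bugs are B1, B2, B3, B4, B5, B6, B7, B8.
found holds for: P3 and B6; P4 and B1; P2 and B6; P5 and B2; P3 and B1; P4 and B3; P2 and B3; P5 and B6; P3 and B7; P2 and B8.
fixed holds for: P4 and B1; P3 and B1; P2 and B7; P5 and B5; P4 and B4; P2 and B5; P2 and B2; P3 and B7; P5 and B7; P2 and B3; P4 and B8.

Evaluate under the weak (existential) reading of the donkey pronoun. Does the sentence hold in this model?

False

"it" takes "a bug" as antecedent — a donkey pronoun bound across the clause boundary.
Weak reading: every programmer p with some found-bug has at least one found-bug b such that fixed(p,b).
Per programmer: P2:✓  P3:✓  P4:✓  P5:✗
P5 has no witness among its found-bugs.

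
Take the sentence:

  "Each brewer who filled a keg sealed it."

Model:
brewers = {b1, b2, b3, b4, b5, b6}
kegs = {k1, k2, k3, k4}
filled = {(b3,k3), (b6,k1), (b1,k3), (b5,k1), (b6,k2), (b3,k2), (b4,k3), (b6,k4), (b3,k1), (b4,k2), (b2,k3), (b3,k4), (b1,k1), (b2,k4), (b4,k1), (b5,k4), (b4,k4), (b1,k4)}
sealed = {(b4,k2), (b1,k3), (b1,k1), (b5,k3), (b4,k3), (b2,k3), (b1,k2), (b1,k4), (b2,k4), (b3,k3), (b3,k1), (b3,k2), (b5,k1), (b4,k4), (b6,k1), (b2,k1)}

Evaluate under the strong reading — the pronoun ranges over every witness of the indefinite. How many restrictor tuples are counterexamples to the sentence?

5

"it" takes "a keg" as antecedent — a donkey pronoun bound across the clause boundary.
Strong reading: for every (b,k) with filled(b,k), sealed(b,k).
Restrictor pairs: (b1,k1) ✓  (b1,k3) ✓  (b1,k4) ✓  (b2,k3) ✓  (b2,k4) ✓  (b3,k1) ✓  (b3,k2) ✓  (b3,k3) ✓  (b3,k4) ✗  (b4,k1) ✗  (b4,k2) ✓  (b4,k3) ✓  (b4,k4) ✓  (b5,k1) ✓  (b5,k4) ✗  (b6,k1) ✓  (b6,k2) ✗  (b6,k4) ✗
Counterexamples (restrictor pairs failing the scope): 5.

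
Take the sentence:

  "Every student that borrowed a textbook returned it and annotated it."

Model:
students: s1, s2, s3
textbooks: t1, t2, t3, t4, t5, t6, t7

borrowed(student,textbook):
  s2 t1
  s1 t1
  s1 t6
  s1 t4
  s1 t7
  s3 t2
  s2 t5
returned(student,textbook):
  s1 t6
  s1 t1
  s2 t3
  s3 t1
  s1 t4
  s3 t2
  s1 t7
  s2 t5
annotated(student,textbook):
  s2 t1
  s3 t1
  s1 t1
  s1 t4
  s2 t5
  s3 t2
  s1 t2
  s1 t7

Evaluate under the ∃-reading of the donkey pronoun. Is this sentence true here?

"it" takes "a textbook" as antecedent — a donkey pronoun bound across the clause boundary.
Weak reading: every student s with some borrowed-textbook has at least one borrowed-textbook t such that returned(s,t) ∧ annotated(s,t).
Per student: s1:✓  s2:✓  s3:✓
Every student in the restrictor has a witness.

True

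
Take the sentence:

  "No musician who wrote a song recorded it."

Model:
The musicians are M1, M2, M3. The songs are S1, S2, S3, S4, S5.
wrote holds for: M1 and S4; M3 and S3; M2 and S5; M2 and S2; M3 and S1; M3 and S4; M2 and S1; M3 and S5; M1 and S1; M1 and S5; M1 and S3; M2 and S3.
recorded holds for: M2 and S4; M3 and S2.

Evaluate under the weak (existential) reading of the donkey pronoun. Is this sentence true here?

"it" takes "a song" as antecedent — a donkey pronoun bound across the clause boundary.
Truth condition: for no (m,s) with wrote(m,s) does recorded(m,s) hold.
Restrictor pairs — does the scope hold? (M1,S1):fails  (M1,S3):fails  (M1,S4):fails  (M1,S5):fails  (M2,S1):fails  (M2,S2):fails  (M2,S3):fails  (M2,S5):fails  (M3,S1):fails  (M3,S3):fails  (M3,S4):fails  (M3,S5):fails
Scope holds for no restrictor pair, so the sentence is true.

True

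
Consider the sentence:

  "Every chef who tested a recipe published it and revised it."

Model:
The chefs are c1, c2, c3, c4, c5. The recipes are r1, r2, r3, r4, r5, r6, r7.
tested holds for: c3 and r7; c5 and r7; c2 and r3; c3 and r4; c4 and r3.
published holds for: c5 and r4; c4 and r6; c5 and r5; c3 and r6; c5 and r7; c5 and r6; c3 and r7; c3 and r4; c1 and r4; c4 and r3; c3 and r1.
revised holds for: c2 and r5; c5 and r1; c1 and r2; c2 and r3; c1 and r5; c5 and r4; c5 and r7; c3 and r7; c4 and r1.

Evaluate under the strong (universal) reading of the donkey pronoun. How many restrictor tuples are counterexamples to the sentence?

"it" takes "a recipe" as antecedent — a donkey pronoun bound across the clause boundary.
Strong reading: for every (c,r) with tested(c,r), published(c,r) ∧ revised(c,r).
Restrictor pairs: (c2,r3) ✗  (c3,r4) ✗  (c3,r7) ✓  (c4,r3) ✗  (c5,r7) ✓
Counterexamples (restrictor pairs failing the scope): 3.

3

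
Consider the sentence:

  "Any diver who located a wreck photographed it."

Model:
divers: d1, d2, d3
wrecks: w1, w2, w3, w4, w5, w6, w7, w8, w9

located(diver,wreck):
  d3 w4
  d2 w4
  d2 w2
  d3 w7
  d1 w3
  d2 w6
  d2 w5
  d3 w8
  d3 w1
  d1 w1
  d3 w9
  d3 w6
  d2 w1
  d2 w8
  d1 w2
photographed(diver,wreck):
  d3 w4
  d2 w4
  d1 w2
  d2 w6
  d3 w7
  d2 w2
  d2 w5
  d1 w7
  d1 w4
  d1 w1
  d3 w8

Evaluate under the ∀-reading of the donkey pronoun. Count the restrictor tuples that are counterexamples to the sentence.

6

"it" takes "a wreck" as antecedent — a donkey pronoun bound across the clause boundary.
Strong reading: for every (d,w) with located(d,w), photographed(d,w).
Restrictor pairs: (d1,w1) ✓  (d1,w2) ✓  (d1,w3) ✗  (d2,w1) ✗  (d2,w2) ✓  (d2,w4) ✓  (d2,w5) ✓  (d2,w6) ✓  (d2,w8) ✗  (d3,w1) ✗  (d3,w4) ✓  (d3,w6) ✗  (d3,w7) ✓  (d3,w8) ✓  (d3,w9) ✗
Counterexamples (restrictor pairs failing the scope): 6.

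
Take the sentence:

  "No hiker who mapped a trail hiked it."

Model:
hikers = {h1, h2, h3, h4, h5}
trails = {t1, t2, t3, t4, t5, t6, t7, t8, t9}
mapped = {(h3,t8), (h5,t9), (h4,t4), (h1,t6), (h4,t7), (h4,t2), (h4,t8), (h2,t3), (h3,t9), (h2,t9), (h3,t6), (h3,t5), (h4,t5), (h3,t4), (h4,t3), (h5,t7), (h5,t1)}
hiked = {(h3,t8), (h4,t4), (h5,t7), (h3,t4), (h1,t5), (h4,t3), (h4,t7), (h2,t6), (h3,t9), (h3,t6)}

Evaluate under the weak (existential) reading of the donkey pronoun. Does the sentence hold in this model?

"it" takes "a trail" as antecedent — a donkey pronoun bound across the clause boundary.
Truth condition: for no (h,t) with mapped(h,t) does hiked(h,t) hold.
Restrictor pairs — does the scope hold? (h1,t6):fails  (h2,t3):fails  (h2,t9):fails  (h3,t4):holds  (h3,t5):fails  (h3,t6):holds  (h3,t8):holds  (h3,t9):holds  (h4,t2):fails  (h4,t3):holds  (h4,t4):holds  (h4,t5):fails  (h4,t7):holds  (h4,t8):fails  (h5,t1):fails  (h5,t7):holds  (h5,t9):fails
Scope holds for 8 pair(s), so the sentence is false.

False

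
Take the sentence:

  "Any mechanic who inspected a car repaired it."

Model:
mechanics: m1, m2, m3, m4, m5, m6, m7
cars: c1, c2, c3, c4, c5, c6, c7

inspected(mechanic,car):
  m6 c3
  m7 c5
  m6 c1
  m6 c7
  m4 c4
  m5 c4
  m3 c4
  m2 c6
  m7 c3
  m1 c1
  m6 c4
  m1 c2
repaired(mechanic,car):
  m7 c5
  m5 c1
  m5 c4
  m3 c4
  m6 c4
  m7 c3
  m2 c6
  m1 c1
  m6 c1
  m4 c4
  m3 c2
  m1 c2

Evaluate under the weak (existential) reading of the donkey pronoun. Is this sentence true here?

"it" takes "a car" as antecedent — a donkey pronoun bound across the clause boundary.
Weak reading: every mechanic m with some inspected-car has at least one inspected-car c such that repaired(m,c).
Per mechanic: m1:✓  m2:✓  m3:✓  m4:✓  m5:✓  m6:✓  m7:✓
Every mechanic in the restrictor has a witness.

True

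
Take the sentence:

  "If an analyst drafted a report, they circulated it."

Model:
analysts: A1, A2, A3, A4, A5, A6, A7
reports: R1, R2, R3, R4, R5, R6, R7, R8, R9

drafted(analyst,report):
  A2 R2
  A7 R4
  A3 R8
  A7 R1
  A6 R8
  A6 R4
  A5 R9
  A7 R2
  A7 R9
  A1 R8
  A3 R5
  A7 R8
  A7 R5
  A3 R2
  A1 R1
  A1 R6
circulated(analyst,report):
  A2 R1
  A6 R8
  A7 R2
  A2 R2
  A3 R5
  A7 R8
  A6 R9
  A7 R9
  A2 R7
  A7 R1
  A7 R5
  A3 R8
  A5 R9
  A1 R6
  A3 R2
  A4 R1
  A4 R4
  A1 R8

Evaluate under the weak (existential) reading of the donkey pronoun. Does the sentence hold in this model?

True

"it" takes "a report" as antecedent — a donkey pronoun bound across the clause boundary.
Weak reading: every analyst a with some drafted-report has at least one drafted-report r such that circulated(a,r).
Per analyst: A1:✓  A2:✓  A3:✓  A5:✓  A6:✓  A7:✓
Every analyst in the restrictor has a witness.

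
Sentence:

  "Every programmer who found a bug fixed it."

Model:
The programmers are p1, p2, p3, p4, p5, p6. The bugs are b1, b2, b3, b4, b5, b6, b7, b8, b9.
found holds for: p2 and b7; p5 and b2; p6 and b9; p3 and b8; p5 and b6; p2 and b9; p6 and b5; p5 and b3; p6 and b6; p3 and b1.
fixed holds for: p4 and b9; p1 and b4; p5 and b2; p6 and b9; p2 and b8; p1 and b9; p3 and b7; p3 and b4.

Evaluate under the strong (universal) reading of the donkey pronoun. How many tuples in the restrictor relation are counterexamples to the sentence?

"it" takes "a bug" as antecedent — a donkey pronoun bound across the clause boundary.
Strong reading: for every (p,b) with found(p,b), fixed(p,b).
Restrictor pairs: (p2,b7) ✗  (p2,b9) ✗  (p3,b1) ✗  (p3,b8) ✗  (p5,b2) ✓  (p5,b3) ✗  (p5,b6) ✗  (p6,b5) ✗  (p6,b6) ✗  (p6,b9) ✓
Counterexamples (restrictor pairs failing the scope): 8.

8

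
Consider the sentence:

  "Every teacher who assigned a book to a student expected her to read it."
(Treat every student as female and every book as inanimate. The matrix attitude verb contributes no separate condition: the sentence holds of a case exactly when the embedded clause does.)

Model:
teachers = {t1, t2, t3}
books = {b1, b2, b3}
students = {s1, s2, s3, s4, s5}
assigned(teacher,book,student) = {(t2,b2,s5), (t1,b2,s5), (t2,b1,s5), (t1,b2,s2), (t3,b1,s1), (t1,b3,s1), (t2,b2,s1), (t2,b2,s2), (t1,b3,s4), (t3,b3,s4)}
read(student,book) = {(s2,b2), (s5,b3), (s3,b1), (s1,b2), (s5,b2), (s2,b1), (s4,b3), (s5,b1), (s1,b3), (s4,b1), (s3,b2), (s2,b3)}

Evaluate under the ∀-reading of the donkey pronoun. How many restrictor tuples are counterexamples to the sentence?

1

"her" takes "a student" as antecedent and "it" takes "a book"; both are donkey pronouns co-varying with the restrictor.
Strong reading: for every (t,b,s) with assigned(t,b,s), read(s,b).
Restrictor triples: (t1,b2,s2)→read(s2,b2) ✓  (t1,b2,s5)→read(s5,b2) ✓  (t1,b3,s1)→read(s1,b3) ✓  (t1,b3,s4)→read(s4,b3) ✓  (t2,b1,s5)→read(s5,b1) ✓  (t2,b2,s1)→read(s1,b2) ✓  (t2,b2,s2)→read(s2,b2) ✓  (t2,b2,s5)→read(s5,b2) ✓  (t3,b1,s1)→read(s1,b1) ✗  (t3,b3,s4)→read(s4,b3) ✓
Counterexamples (restrictor triples failing the scope): 1.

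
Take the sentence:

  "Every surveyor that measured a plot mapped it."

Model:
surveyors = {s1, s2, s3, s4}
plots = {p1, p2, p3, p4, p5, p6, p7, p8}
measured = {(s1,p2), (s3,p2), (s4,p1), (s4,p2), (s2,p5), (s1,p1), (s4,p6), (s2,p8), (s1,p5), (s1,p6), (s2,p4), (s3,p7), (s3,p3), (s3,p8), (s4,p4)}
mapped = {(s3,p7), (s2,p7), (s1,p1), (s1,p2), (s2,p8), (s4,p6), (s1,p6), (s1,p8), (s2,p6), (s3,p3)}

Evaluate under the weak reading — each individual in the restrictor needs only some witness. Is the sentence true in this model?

True

"it" takes "a plot" as antecedent — a donkey pronoun bound across the clause boundary.
Weak reading: every surveyor s with some measured-plot has at least one measured-plot p such that mapped(s,p).
Per surveyor: s1:✓  s2:✓  s3:✓  s4:✓
Every surveyor in the restrictor has a witness.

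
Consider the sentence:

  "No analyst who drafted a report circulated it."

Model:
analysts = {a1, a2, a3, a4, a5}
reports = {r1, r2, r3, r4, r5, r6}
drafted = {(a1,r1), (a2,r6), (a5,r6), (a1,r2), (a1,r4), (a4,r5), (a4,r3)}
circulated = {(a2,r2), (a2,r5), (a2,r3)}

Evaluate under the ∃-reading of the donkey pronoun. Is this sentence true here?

True

"it" takes "a report" as antecedent — a donkey pronoun bound across the clause boundary.
Truth condition: for no (a,r) with drafted(a,r) does circulated(a,r) hold.
Restrictor pairs — does the scope hold? (a1,r1):fails  (a1,r2):fails  (a1,r4):fails  (a2,r6):fails  (a4,r3):fails  (a4,r5):fails  (a5,r6):fails
Scope holds for no restrictor pair, so the sentence is true.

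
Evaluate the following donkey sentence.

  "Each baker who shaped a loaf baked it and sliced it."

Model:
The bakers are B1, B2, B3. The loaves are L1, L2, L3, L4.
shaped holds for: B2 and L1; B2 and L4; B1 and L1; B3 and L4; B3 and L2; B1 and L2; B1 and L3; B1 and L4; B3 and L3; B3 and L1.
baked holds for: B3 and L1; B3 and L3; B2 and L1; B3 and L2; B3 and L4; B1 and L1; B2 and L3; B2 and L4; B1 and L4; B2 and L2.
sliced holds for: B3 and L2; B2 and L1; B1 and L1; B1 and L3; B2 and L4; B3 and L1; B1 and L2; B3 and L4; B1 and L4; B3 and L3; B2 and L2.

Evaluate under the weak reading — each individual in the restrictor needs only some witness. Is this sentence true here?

True

"it" takes "a loaf" as antecedent — a donkey pronoun bound across the clause boundary.
Weak reading: every baker b with some shaped-loaf has at least one shaped-loaf l such that baked(b,l) ∧ sliced(b,l).
Per baker: B1:✓  B2:✓  B3:✓
Every baker in the restrictor has a witness.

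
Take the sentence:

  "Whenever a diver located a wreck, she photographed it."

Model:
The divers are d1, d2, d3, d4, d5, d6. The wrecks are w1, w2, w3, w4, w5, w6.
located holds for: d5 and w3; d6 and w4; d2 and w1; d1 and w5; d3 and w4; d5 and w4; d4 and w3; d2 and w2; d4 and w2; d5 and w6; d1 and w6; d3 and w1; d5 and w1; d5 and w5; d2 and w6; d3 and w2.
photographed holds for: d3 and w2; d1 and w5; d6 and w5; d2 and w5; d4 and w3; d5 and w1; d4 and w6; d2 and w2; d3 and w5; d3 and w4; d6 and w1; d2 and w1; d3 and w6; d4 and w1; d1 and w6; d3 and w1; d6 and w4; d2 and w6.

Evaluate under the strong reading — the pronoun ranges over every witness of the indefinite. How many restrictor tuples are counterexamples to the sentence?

5

"it" takes "a wreck" as antecedent — a donkey pronoun bound across the clause boundary.
Strong reading: for every (d,w) with located(d,w), photographed(d,w).
Restrictor pairs: (d1,w5) ✓  (d1,w6) ✓  (d2,w1) ✓  (d2,w2) ✓  (d2,w6) ✓  (d3,w1) ✓  (d3,w2) ✓  (d3,w4) ✓  (d4,w2) ✗  (d4,w3) ✓  (d5,w1) ✓  (d5,w3) ✗  (d5,w4) ✗  (d5,w5) ✗  (d5,w6) ✗  (d6,w4) ✓
Counterexamples (restrictor pairs failing the scope): 5.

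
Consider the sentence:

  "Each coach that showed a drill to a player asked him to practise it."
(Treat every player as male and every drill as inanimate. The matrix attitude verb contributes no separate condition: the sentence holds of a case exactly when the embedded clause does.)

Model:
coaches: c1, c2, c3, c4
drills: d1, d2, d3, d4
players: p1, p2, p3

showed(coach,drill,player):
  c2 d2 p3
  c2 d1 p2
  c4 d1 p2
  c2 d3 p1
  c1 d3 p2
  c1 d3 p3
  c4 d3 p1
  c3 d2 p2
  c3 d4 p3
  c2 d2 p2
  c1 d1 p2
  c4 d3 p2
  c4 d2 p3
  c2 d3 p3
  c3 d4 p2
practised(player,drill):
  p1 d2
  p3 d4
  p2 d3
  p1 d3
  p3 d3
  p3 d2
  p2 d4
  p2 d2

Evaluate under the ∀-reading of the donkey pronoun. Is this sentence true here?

False

"him" takes "a player" as antecedent and "it" takes "a drill"; both are donkey pronouns co-varying with the restrictor.
Strong reading: for every (c,d,p) with showed(c,d,p), practised(p,d).
Restrictor triples: (c1,d1,p2)→practised(p2,d1) ✗  (c1,d3,p2)→practised(p2,d3) ✓  (c1,d3,p3)→practised(p3,d3) ✓  (c2,d1,p2)→practised(p2,d1) ✗  (c2,d2,p2)→practised(p2,d2) ✓  (c2,d2,p3)→practised(p3,d2) ✓  (c2,d3,p1)→practised(p1,d3) ✓  (c2,d3,p3)→practised(p3,d3) ✓  (c3,d2,p2)→practised(p2,d2) ✓  (c3,d4,p2)→practised(p2,d4) ✓  (c3,d4,p3)→practised(p3,d4) ✓  (c4,d1,p2)→practised(p2,d1) ✗  (c4,d2,p3)→practised(p3,d2) ✓  (c4,d3,p1)→practised(p1,d3) ✓  (c4,d3,p2)→practised(p2,d3) ✓
Counterexample: (c1,d1,p2) — practised(p2,d1) does not hold.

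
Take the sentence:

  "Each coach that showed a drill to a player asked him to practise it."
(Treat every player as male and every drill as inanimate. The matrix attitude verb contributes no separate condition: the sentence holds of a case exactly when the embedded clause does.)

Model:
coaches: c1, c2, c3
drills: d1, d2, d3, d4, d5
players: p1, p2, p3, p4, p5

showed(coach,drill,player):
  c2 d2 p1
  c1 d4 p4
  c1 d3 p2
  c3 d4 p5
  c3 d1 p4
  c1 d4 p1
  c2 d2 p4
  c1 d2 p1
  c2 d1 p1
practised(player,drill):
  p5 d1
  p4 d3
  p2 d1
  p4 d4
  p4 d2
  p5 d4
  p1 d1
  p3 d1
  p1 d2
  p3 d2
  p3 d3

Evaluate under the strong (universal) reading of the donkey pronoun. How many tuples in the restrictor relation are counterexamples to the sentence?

3

"him" takes "a player" as antecedent and "it" takes "a drill"; both are donkey pronouns co-varying with the restrictor.
Strong reading: for every (c,d,p) with showed(c,d,p), practised(p,d).
Restrictor triples: (c1,d2,p1)→practised(p1,d2) ✓  (c1,d3,p2)→practised(p2,d3) ✗  (c1,d4,p1)→practised(p1,d4) ✗  (c1,d4,p4)→practised(p4,d4) ✓  (c2,d1,p1)→practised(p1,d1) ✓  (c2,d2,p1)→practised(p1,d2) ✓  (c2,d2,p4)→practised(p4,d2) ✓  (c3,d1,p4)→practised(p4,d1) ✗  (c3,d4,p5)→practised(p5,d4) ✓
Counterexamples (restrictor triples failing the scope): 3.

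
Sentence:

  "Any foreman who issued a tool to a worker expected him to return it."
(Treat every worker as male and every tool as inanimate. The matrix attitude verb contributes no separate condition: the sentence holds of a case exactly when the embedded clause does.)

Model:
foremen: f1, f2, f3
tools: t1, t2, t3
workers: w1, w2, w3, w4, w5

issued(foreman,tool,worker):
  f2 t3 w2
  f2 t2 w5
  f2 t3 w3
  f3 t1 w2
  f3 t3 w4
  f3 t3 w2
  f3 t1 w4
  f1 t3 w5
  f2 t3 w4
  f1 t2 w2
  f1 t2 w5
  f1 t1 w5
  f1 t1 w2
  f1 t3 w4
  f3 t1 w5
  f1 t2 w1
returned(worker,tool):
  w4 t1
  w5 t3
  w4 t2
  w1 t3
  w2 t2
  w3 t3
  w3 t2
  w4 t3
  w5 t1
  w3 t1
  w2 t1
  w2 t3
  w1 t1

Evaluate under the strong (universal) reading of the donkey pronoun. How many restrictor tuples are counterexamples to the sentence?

"him" takes "a worker" as antecedent and "it" takes "a tool"; both are donkey pronouns co-varying with the restrictor.
Strong reading: for every (f,t,w) with issued(f,t,w), returned(w,t).
Restrictor triples: (f1,t1,w2)→returned(w2,t1) ✓  (f1,t1,w5)→returned(w5,t1) ✓  (f1,t2,w1)→returned(w1,t2) ✗  (f1,t2,w2)→returned(w2,t2) ✓  (f1,t2,w5)→returned(w5,t2) ✗  (f1,t3,w4)→returned(w4,t3) ✓  (f1,t3,w5)→returned(w5,t3) ✓  (f2,t2,w5)→returned(w5,t2) ✗  (f2,t3,w2)→returned(w2,t3) ✓  (f2,t3,w3)→returned(w3,t3) ✓  (f2,t3,w4)→returned(w4,t3) ✓  (f3,t1,w2)→returned(w2,t1) ✓  (f3,t1,w4)→returned(w4,t1) ✓  (f3,t1,w5)→returned(w5,t1) ✓  (f3,t3,w2)→returned(w2,t3) ✓  (f3,t3,w4)→returned(w4,t3) ✓
Counterexamples (restrictor triples failing the scope): 3.

3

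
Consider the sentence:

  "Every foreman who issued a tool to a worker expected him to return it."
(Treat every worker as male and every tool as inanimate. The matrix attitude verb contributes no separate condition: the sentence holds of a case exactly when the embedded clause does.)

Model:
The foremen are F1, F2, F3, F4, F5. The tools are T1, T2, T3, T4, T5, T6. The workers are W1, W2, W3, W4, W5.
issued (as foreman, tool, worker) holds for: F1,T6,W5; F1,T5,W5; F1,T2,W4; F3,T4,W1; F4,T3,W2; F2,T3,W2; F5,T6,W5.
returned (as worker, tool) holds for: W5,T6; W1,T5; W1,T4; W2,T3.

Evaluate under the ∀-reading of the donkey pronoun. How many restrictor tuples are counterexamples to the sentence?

"him" takes "a worker" as antecedent and "it" takes "a tool"; both are donkey pronouns co-varying with the restrictor.
Strong reading: for every (f,t,w) with issued(f,t,w), returned(w,t).
Restrictor triples: (F1,T2,W4)→returned(W4,T2) ✗  (F1,T5,W5)→returned(W5,T5) ✗  (F1,T6,W5)→returned(W5,T6) ✓  (F2,T3,W2)→returned(W2,T3) ✓  (F3,T4,W1)→returned(W1,T4) ✓  (F4,T3,W2)→returned(W2,T3) ✓  (F5,T6,W5)→returned(W5,T6) ✓
Counterexamples (restrictor triples failing the scope): 2.

2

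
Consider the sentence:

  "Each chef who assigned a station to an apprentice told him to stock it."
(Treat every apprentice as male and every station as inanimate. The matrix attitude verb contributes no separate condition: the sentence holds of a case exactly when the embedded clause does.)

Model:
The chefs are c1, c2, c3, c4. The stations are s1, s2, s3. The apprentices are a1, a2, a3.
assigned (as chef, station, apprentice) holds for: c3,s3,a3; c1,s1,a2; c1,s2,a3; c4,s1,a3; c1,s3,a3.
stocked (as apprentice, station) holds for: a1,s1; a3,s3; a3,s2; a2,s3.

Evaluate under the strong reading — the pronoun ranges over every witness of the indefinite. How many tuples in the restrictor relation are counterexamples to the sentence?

"him" takes "an apprentice" as antecedent and "it" takes "a station"; both are donkey pronouns co-varying with the restrictor.
Strong reading: for every (c,s,a) with assigned(c,s,a), stocked(a,s).
Restrictor triples: (c1,s1,a2)→stocked(a2,s1) ✗  (c1,s2,a3)→stocked(a3,s2) ✓  (c1,s3,a3)→stocked(a3,s3) ✓  (c3,s3,a3)→stocked(a3,s3) ✓  (c4,s1,a3)→stocked(a3,s1) ✗
Counterexamples (restrictor triples failing the scope): 2.

2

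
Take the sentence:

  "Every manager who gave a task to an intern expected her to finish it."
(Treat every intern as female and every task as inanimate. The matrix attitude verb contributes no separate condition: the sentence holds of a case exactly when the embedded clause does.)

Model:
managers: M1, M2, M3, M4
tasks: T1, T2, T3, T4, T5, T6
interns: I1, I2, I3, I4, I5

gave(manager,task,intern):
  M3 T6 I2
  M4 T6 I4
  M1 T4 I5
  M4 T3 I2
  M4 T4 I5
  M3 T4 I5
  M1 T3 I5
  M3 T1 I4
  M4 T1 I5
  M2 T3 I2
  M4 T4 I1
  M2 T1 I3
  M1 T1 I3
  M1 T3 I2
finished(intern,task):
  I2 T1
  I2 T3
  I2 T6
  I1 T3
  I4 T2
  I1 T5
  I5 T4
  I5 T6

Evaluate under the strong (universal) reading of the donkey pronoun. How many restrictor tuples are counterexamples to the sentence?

"her" takes "an intern" as antecedent and "it" takes "a task"; both are donkey pronouns co-varying with the restrictor.
Strong reading: for every (m,t,i) with gave(m,t,i), finished(i,t).
Restrictor triples: (M1,T1,I3)→finished(I3,T1) ✗  (M1,T3,I2)→finished(I2,T3) ✓  (M1,T3,I5)→finished(I5,T3) ✗  (M1,T4,I5)→finished(I5,T4) ✓  (M2,T1,I3)→finished(I3,T1) ✗  (M2,T3,I2)→finished(I2,T3) ✓  (M3,T1,I4)→finished(I4,T1) ✗  (M3,T4,I5)→finished(I5,T4) ✓  (M3,T6,I2)→finished(I2,T6) ✓  (M4,T1,I5)→finished(I5,T1) ✗  (M4,T3,I2)→finished(I2,T3) ✓  (M4,T4,I1)→finished(I1,T4) ✗  (M4,T4,I5)→finished(I5,T4) ✓  (M4,T6,I4)→finished(I4,T6) ✗
Counterexamples (restrictor triples failing the scope): 7.

7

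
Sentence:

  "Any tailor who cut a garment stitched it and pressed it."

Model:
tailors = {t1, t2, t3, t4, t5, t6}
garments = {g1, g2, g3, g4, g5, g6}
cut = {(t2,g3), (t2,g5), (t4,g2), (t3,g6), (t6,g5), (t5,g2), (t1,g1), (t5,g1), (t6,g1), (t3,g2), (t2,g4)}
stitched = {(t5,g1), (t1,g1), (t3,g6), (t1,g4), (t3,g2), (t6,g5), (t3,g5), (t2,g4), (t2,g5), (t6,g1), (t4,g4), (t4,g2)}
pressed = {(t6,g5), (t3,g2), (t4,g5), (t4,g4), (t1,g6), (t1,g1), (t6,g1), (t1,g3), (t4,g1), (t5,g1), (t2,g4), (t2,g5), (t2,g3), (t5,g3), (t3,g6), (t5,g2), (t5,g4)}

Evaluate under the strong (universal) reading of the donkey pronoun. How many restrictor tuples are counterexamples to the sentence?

"it" takes "a garment" as antecedent — a donkey pronoun bound across the clause boundary.
Strong reading: for every (t,g) with cut(t,g), stitched(t,g) ∧ pressed(t,g).
Restrictor pairs: (t1,g1) ✓  (t2,g3) ✗  (t2,g4) ✓  (t2,g5) ✓  (t3,g2) ✓  (t3,g6) ✓  (t4,g2) ✗  (t5,g1) ✓  (t5,g2) ✗  (t6,g1) ✓  (t6,g5) ✓
Counterexamples (restrictor pairs failing the scope): 3.

3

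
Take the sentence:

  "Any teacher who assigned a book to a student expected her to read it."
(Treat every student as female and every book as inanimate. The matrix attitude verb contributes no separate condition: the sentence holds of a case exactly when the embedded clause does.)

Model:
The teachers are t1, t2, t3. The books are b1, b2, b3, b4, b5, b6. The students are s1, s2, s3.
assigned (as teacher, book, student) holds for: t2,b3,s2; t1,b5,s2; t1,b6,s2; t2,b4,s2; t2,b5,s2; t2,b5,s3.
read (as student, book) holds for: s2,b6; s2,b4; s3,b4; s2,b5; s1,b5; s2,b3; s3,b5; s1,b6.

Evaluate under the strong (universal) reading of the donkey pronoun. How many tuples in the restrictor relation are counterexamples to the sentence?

"her" takes "a student" as antecedent and "it" takes "a book"; both are donkey pronouns co-varying with the restrictor.
Strong reading: for every (t,b,s) with assigned(t,b,s), read(s,b).
Restrictor triples: (t1,b5,s2)→read(s2,b5) ✓  (t1,b6,s2)→read(s2,b6) ✓  (t2,b3,s2)→read(s2,b3) ✓  (t2,b4,s2)→read(s2,b4) ✓  (t2,b5,s2)→read(s2,b5) ✓  (t2,b5,s3)→read(s3,b5) ✓
Counterexamples (restrictor triples failing the scope): 0.

0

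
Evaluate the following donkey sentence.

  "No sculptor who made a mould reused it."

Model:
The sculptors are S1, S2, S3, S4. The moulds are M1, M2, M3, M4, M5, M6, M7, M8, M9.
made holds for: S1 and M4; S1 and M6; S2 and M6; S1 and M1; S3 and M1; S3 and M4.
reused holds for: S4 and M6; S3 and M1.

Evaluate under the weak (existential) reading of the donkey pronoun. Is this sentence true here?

False

"it" takes "a mould" as antecedent — a donkey pronoun bound across the clause boundary.
Truth condition: for no (s,m) with made(s,m) does reused(s,m) hold.
Restrictor pairs — does the scope hold? (S1,M1):fails  (S1,M4):fails  (S1,M6):fails  (S2,M6):fails  (S3,M1):holds  (S3,M4):fails
Scope holds for 1 pair(s), so the sentence is false.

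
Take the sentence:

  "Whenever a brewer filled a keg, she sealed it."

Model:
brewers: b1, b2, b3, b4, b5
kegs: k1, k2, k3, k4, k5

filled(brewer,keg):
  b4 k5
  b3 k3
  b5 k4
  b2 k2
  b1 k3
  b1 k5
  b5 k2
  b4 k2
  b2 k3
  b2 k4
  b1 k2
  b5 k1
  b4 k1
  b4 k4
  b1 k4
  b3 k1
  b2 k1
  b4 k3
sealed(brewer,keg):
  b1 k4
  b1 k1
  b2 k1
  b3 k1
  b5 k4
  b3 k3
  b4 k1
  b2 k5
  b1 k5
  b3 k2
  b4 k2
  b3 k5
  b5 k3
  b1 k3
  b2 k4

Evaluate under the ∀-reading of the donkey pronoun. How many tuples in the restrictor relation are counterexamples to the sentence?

8

"it" takes "a keg" as antecedent — a donkey pronoun bound across the clause boundary.
Strong reading: for every (b,k) with filled(b,k), sealed(b,k).
Restrictor pairs: (b1,k2) ✗  (b1,k3) ✓  (b1,k4) ✓  (b1,k5) ✓  (b2,k1) ✓  (b2,k2) ✗  (b2,k3) ✗  (b2,k4) ✓  (b3,k1) ✓  (b3,k3) ✓  (b4,k1) ✓  (b4,k2) ✓  (b4,k3) ✗  (b4,k4) ✗  (b4,k5) ✗  (b5,k1) ✗  (b5,k2) ✗  (b5,k4) ✓
Counterexamples (restrictor pairs failing the scope): 8.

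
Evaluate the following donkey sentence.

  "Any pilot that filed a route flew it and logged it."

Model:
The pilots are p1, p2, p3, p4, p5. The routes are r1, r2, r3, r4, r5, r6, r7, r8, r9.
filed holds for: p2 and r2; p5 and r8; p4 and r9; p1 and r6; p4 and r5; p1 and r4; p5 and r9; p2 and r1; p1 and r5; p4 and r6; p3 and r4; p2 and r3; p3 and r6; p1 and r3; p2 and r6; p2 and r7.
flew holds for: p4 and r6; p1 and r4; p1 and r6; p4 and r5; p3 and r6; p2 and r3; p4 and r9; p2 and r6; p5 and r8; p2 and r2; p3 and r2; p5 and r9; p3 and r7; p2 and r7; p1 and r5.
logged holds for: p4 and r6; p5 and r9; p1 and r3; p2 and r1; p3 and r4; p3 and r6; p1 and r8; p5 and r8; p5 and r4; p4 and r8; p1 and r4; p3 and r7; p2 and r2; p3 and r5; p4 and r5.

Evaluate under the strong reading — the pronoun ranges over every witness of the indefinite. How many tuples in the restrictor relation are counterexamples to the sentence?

9

"it" takes "a route" as antecedent — a donkey pronoun bound across the clause boundary.
Strong reading: for every (p,r) with filed(p,r), flew(p,r) ∧ logged(p,r).
Restrictor pairs: (p1,r3) ✗  (p1,r4) ✓  (p1,r5) ✗  (p1,r6) ✗  (p2,r1) ✗  (p2,r2) ✓  (p2,r3) ✗  (p2,r6) ✗  (p2,r7) ✗  (p3,r4) ✗  (p3,r6) ✓  (p4,r5) ✓  (p4,r6) ✓  (p4,r9) ✗  (p5,r8) ✓  (p5,r9) ✓
Counterexamples (restrictor pairs failing the scope): 9.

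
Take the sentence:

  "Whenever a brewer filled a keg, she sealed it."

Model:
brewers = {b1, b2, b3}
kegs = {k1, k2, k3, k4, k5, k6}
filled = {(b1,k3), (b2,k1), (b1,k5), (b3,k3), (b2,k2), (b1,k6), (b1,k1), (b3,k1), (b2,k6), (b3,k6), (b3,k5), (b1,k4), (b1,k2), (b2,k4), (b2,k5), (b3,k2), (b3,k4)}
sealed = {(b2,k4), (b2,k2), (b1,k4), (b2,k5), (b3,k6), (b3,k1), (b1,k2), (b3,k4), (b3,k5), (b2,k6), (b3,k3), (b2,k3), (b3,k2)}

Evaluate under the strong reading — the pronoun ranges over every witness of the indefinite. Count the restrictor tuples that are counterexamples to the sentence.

5

"it" takes "a keg" as antecedent — a donkey pronoun bound across the clause boundary.
Strong reading: for every (b,k) with filled(b,k), sealed(b,k).
Restrictor pairs: (b1,k1) ✗  (b1,k2) ✓  (b1,k3) ✗  (b1,k4) ✓  (b1,k5) ✗  (b1,k6) ✗  (b2,k1) ✗  (b2,k2) ✓  (b2,k4) ✓  (b2,k5) ✓  (b2,k6) ✓  (b3,k1) ✓  (b3,k2) ✓  (b3,k3) ✓  (b3,k4) ✓  (b3,k5) ✓  (b3,k6) ✓
Counterexamples (restrictor pairs failing the scope): 5.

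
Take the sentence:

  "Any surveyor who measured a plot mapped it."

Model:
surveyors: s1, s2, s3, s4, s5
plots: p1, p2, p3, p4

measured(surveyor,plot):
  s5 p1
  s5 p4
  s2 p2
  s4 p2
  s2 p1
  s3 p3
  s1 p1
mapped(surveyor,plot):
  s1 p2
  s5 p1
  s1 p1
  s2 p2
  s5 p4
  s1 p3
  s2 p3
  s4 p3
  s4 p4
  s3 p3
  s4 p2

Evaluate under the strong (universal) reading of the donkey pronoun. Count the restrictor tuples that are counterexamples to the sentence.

1

"it" takes "a plot" as antecedent — a donkey pronoun bound across the clause boundary.
Strong reading: for every (s,p) with measured(s,p), mapped(s,p).
Restrictor pairs: (s1,p1) ✓  (s2,p1) ✗  (s2,p2) ✓  (s3,p3) ✓  (s4,p2) ✓  (s5,p1) ✓  (s5,p4) ✓
Counterexamples (restrictor pairs failing the scope): 1.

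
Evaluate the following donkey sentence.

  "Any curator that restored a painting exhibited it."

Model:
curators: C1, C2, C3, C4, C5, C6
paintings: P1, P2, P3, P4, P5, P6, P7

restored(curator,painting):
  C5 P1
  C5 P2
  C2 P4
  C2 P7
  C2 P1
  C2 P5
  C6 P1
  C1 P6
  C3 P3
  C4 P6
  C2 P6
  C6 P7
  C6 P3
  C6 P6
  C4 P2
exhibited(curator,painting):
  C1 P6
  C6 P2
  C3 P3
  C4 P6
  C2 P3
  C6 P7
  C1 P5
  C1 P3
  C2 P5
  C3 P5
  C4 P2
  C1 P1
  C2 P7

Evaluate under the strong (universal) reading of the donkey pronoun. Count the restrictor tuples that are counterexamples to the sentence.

8

"it" takes "a painting" as antecedent — a donkey pronoun bound across the clause boundary.
Strong reading: for every (c,p) with restored(c,p), exhibited(c,p).
Restrictor pairs: (C1,P6) ✓  (C2,P1) ✗  (C2,P4) ✗  (C2,P5) ✓  (C2,P6) ✗  (C2,P7) ✓  (C3,P3) ✓  (C4,P2) ✓  (C4,P6) ✓  (C5,P1) ✗  (C5,P2) ✗  (C6,P1) ✗  (C6,P3) ✗  (C6,P6) ✗  (C6,P7) ✓
Counterexamples (restrictor pairs failing the scope): 8.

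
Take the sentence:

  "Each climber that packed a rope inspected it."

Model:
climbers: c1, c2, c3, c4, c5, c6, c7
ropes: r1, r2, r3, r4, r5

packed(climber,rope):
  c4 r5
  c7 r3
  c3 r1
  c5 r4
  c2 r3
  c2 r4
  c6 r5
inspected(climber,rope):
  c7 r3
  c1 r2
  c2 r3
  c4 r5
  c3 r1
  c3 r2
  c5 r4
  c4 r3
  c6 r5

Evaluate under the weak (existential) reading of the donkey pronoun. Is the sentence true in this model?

"it" takes "a rope" as antecedent — a donkey pronoun bound across the clause boundary.
Weak reading: every climber c with some packed-rope has at least one packed-rope r such that inspected(c,r).
Per climber: c2:✓  c3:✓  c4:✓  c5:✓  c6:✓  c7:✓
Every climber in the restrictor has a witness.

True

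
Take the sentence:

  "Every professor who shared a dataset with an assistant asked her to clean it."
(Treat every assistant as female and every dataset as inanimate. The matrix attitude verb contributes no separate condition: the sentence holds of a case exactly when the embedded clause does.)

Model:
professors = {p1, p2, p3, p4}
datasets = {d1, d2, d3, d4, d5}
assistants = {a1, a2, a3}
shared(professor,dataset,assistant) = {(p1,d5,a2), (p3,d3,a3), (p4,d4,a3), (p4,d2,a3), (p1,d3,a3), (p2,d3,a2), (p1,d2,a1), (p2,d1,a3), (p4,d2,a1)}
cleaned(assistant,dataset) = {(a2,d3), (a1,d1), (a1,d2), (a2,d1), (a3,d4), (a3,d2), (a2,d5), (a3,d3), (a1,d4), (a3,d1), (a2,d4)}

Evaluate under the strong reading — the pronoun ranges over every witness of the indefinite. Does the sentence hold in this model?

True

"her" takes "an assistant" as antecedent and "it" takes "a dataset"; both are donkey pronouns co-varying with the restrictor.
Strong reading: for every (p,d,a) with shared(p,d,a), cleaned(a,d).
Restrictor triples: (p1,d2,a1)→cleaned(a1,d2) ✓  (p1,d3,a3)→cleaned(a3,d3) ✓  (p1,d5,a2)→cleaned(a2,d5) ✓  (p2,d1,a3)→cleaned(a3,d1) ✓  (p2,d3,a2)→cleaned(a2,d3) ✓  (p3,d3,a3)→cleaned(a3,d3) ✓  (p4,d2,a1)→cleaned(a1,d2) ✓  (p4,d2,a3)→cleaned(a3,d2) ✓  (p4,d4,a3)→cleaned(a3,d4) ✓
Every restrictor triple satisfies the scope.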